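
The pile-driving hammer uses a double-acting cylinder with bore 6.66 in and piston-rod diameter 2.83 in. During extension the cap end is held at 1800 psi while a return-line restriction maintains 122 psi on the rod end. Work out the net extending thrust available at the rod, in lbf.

Cap-side area A_cap = π/4 × (6.66 in)² = 34.84 in^2
Rod-side annular area A_ann = π/4 × (6.66² − 2.83²) = 28.55 in^2
Net thrust = P_cap·A_cap − P_rod·A_ann = 62710 lbf − 3483 lbf

F ≈ 59200 lbf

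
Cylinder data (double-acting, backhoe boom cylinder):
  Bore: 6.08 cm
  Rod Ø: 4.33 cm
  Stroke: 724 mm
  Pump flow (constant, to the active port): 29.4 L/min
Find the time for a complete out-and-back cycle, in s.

t ≈ 6.40 s

Cap-side area A_cap = π/4 × (6.08 cm)² = 29.03 cm^2
Rod-side annular area A_ann = π/4 × (6.08² − 4.33²) = 14.31 cm^2
t_ext = A_cap·L/Q = 4.290 s
t_ret = A_ann·L/Q = 2.114 s
t_cycle = t_ext + t_ret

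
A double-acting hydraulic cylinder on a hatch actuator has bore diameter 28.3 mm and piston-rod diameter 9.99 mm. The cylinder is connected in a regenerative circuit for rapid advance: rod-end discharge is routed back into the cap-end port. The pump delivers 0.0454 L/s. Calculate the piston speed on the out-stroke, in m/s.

In regeneration the rod-end outflow joins the pump flow into the cap end, so the net volume the pump must supply per unit advance equals the rod cross-section area.
Rod cross-section A_rod = π/4 × (9.99 mm)² = 78.38 mm^2
v = Q_pump / A_rod

v ≈ 0.579 m/s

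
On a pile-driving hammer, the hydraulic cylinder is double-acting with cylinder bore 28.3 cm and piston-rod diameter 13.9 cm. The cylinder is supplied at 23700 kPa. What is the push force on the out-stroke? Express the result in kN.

Cap-side area A_cap = π/4 × (28.3 cm)² = 629.0 cm^2
F = P × A_cap = 23700 kPa × A_cap

F ≈ 1490 kN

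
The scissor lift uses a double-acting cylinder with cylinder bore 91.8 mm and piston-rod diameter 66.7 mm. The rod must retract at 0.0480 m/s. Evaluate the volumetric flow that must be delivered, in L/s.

Q ≈ 0.150 L/s

Rod-side annular area A_ann = π/4 × (91.8² − 66.7²) = 3125 mm^2
Q = A × v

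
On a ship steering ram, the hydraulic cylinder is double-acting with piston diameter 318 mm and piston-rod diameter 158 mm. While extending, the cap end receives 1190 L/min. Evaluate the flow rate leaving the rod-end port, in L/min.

Q_out ≈ 896 L/min

Cap-side area A_cap = π/4 × (318 mm)² = 79420 mm^2
Rod-side annular area A_ann = π/4 × (318² − 158²) = 59820 mm^2
Piston speed v = Q_in/A_cap; rod-end outflow Q_out = v × A_ann = Q_in × A_ann/A_cap.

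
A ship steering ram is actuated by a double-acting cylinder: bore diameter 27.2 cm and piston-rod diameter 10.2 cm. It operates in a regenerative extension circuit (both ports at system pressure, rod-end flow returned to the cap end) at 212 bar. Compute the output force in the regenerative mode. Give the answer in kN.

F ≈ 173 kN

With equal pressure on both faces, forces on the annular region cancel; the net push is pressure × rod cross-section.
Rod cross-section A_rod = π/4 × (10.2 cm)² = 81.71 cm^2
F = P × A_rod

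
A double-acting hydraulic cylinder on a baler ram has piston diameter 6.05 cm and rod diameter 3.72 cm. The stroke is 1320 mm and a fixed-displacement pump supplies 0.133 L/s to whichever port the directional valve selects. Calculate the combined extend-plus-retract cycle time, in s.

t ≈ 46.3 s

Cap-side area A_cap = π/4 × (6.05 cm)² = 28.75 cm^2
Rod-side annular area A_ann = π/4 × (6.05² − 3.72²) = 17.88 cm^2
t_ext = A_cap·L/Q = 28.53 s
t_ret = A_ann·L/Q = 17.74 s
t_cycle = t_ext + t_ret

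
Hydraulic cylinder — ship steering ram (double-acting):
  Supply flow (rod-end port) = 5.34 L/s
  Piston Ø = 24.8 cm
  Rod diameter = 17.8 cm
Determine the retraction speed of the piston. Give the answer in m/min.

v ≈ 13.7 m/min

Rod-side annular area A_ann = π/4 × (24.8² − 17.8²) = 234.2 cm^2
Flow into the rod-end port fills the annular volume.
v = Q / A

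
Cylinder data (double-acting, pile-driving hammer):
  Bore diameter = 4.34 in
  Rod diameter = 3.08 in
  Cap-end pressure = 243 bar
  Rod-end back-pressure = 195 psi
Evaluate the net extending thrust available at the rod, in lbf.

Cap-side area A_cap = π/4 × (4.34 in)² = 14.79 in^2
Rod-side annular area A_ann = π/4 × (4.34² − 3.08²) = 7.343 in^2
Net thrust = P_cap·A_cap − P_rod·A_ann = 52140 lbf − 1432 lbf

F ≈ 50700 lbf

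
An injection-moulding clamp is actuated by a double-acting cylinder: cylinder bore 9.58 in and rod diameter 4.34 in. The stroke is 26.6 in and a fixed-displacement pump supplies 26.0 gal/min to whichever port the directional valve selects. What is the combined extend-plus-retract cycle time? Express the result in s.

Cap-side area A_cap = π/4 × (9.58 in)² = 72.08 in^2
Rod-side annular area A_ann = π/4 × (9.58² − 4.34²) = 57.29 in^2
t_ext = A_cap·L/Q = 19.15 s
t_ret = A_ann·L/Q = 15.22 s
t_cycle = t_ext + t_ret

t ≈ 34.4 s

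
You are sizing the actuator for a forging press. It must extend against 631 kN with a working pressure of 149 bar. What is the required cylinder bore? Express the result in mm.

D ≈ 232 mm

Extension force acts on the full piston face: F = P × (π/4)D².
D = √(4F / (πP)) = √(4 × 631 kN / (π × 149 bar))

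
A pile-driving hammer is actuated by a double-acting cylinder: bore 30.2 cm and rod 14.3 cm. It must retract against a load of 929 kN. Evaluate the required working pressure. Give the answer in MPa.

P ≈ 16.7 MPa

Rod-side annular area A_ann = π/4 × (30.2² − 14.3²) = 555.7 cm^2
Retraction: pressure acts on the annular area.
P = F / A = 929 kN / A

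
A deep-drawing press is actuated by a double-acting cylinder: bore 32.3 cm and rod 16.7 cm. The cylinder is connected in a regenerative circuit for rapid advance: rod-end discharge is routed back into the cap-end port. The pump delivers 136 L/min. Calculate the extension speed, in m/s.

In regeneration the rod-end outflow joins the pump flow into the cap end, so the net volume the pump must supply per unit advance equals the rod cross-section area.
Rod cross-section A_rod = π/4 × (16.7 cm)² = 219.0 cm^2
v = Q_pump / A_rod

v ≈ 0.103 m/s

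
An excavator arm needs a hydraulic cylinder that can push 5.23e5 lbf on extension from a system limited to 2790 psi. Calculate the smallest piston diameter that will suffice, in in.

Extension force acts on the full piston face: F = P × (π/4)D².
D = √(4F / (πP)) = √(4 × 5.23e5 lbf / (π × 2790 psi))

D ≈ 15.4 in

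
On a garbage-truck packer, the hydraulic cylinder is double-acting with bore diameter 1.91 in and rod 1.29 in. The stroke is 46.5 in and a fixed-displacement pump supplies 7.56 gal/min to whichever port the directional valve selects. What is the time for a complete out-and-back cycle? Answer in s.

t ≈ 7.07 s

Cap-side area A_cap = π/4 × (1.91 in)² = 2.865 in^2
Rod-side annular area A_ann = π/4 × (1.91² − 1.29²) = 1.558 in^2
t_ext = A_cap·L/Q = 4.577 s
t_ret = A_ann·L/Q = 2.489 s
t_cycle = t_ext + t_ret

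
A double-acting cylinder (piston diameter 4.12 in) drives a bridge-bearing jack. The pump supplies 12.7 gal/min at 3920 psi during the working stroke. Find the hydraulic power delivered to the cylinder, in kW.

W ≈ 21.7 kW

Hydraulic power = P × Q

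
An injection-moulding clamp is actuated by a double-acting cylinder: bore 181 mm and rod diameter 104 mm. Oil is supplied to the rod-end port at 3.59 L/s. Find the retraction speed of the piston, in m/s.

v ≈ 0.208 m/s

Rod-side annular area A_ann = π/4 × (181² − 104²) = 17240 mm^2
Flow into the rod-end port fills the annular volume.
v = Q / A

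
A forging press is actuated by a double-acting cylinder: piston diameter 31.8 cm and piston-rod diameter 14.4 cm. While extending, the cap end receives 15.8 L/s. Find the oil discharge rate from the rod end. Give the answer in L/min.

Q_out ≈ 754 L/min

Cap-side area A_cap = π/4 × (31.8 cm)² = 794.2 cm^2
Rod-side annular area A_ann = π/4 × (31.8² − 14.4²) = 631.4 cm^2
Piston speed v = Q_in/A_cap; rod-end outflow Q_out = v × A_ann = Q_in × A_ann/A_cap.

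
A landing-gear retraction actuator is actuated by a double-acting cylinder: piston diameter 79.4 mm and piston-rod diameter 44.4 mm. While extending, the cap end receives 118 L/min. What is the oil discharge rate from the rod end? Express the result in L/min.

Cap-side area A_cap = π/4 × (79.4 mm)² = 4951 mm^2
Rod-side annular area A_ann = π/4 × (79.4² − 44.4²) = 3403 mm^2
Piston speed v = Q_in/A_cap; rod-end outflow Q_out = v × A_ann = Q_in × A_ann/A_cap.

Q_out ≈ 81.1 L/min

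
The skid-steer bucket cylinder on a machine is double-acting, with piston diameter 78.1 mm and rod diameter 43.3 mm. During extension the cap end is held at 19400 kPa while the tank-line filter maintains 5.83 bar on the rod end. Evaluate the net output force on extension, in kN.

Cap-side area A_cap = π/4 × (78.1 mm)² = 4791 mm^2
Rod-side annular area A_ann = π/4 × (78.1² − 43.3²) = 3318 mm^2
Net thrust = P_cap·A_cap − P_rod·A_ann = 92.94 kN − 1.934 kN

F ≈ 91.0 kN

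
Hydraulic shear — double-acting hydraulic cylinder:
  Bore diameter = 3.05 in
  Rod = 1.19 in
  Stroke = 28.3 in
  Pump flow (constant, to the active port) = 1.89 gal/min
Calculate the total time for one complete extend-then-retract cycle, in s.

Cap-side area A_cap = π/4 × (3.05 in)² = 7.306 in^2
Rod-side annular area A_ann = π/4 × (3.05² − 1.19²) = 6.194 in^2
t_ext = A_cap·L/Q = 28.42 s
t_ret = A_ann·L/Q = 24.09 s
t_cycle = t_ext + t_ret

t ≈ 52.5 s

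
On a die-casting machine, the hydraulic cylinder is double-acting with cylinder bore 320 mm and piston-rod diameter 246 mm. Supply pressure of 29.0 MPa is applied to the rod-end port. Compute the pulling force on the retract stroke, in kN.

F ≈ 954 kN

Rod-side annular area A_ann = π/4 × (320² − 246²) = 32900 mm^2
On retraction the pressure acts on the annular area (bore minus rod).
F = P × A_ann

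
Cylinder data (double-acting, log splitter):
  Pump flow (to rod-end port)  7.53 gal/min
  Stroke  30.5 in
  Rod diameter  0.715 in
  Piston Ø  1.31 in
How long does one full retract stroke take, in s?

Rod-side annular area A_ann = π/4 × (1.31² − 0.715²) = 0.9463 in^2
Swept volume V = A × L; t = V / Q = A·L / Q

t ≈ 0.996 s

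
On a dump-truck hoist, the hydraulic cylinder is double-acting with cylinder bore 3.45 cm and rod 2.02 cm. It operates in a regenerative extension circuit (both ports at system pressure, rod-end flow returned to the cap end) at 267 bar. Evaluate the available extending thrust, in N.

F ≈ 8560 N

With equal pressure on both faces, forces on the annular region cancel; the net push is pressure × rod cross-section.
Rod cross-section A_rod = π/4 × (2.02 cm)² = 3.205 cm^2
F = P × A_rod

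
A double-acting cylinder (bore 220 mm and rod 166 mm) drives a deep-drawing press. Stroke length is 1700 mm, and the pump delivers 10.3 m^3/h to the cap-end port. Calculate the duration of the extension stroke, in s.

t ≈ 22.6 s

Cap-side area A_cap = π/4 × (220 mm)² = 38010 mm^2
Swept volume V = A × L; t = V / Q = A·L / Q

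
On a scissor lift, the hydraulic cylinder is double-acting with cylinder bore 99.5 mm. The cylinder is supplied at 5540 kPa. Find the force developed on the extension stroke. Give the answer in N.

Cap-side area A_cap = π/4 × (99.5 mm)² = 7776 mm^2
F = P × A_cap = 5540 kPa × A_cap

F ≈ 43100 N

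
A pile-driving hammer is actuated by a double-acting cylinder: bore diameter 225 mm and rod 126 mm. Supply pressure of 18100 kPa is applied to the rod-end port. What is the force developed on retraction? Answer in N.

Rod-side annular area A_ann = π/4 × (225² − 126²) = 27290 mm^2
On retraction the pressure acts on the annular area (bore minus rod).
F = P × A_ann

F ≈ 4.94e5 N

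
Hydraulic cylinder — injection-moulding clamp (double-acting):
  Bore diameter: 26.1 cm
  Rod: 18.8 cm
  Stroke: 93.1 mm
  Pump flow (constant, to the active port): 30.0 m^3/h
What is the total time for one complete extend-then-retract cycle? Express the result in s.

Cap-side area A_cap = π/4 × (26.1 cm)² = 535.0 cm^2
Rod-side annular area A_ann = π/4 × (26.1² − 18.8²) = 257.4 cm^2
t_ext = A_cap·L/Q = 0.5977 s
t_ret = A_ann·L/Q = 0.2876 s
t_cycle = t_ext + t_ret

t ≈ 0.885 s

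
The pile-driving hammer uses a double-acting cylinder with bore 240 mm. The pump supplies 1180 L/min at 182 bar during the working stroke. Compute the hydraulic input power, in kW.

Hydraulic power = P × Q

W ≈ 358 kW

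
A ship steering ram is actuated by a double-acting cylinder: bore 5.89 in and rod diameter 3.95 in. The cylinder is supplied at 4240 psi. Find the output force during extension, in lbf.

Cap-side area A_cap = π/4 × (5.89 in)² = 27.25 in^2
F = P × A_cap = 4240 psi × A_cap

F ≈ 1.16e5 lbf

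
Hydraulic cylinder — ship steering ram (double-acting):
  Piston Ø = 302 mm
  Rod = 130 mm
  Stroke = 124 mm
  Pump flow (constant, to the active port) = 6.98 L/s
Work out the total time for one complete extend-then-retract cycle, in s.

Cap-side area A_cap = π/4 × (302 mm)² = 71630 mm^2
Rod-side annular area A_ann = π/4 × (302² − 130²) = 58360 mm^2
t_ext = A_cap·L/Q = 1.273 s
t_ret = A_ann·L/Q = 1.037 s
t_cycle = t_ext + t_ret

t ≈ 2.31 s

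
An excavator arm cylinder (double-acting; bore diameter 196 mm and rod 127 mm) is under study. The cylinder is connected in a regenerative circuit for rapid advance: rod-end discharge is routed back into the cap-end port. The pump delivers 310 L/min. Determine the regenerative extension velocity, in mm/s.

In regeneration the rod-end outflow joins the pump flow into the cap end, so the net volume the pump must supply per unit advance equals the rod cross-section area.
Rod cross-section A_rod = π/4 × (127 mm)² = 12670 mm^2
v = Q_pump / A_rod

v ≈ 408 mm/s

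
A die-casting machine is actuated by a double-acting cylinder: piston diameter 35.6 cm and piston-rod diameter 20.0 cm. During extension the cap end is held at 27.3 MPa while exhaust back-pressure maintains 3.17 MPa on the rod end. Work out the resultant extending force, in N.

Cap-side area A_cap = π/4 × (35.6 cm)² = 995.4 cm^2
Rod-side annular area A_ann = π/4 × (35.6² − 20.0²) = 681.2 cm^2
Net thrust = P_cap·A_cap − P_rod·A_ann = 2.717e6 N − 2.159e5 N

F ≈ 2.50e6 N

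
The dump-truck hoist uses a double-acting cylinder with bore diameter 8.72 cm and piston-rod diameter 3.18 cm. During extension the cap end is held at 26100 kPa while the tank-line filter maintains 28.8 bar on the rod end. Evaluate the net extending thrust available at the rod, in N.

Cap-side area A_cap = π/4 × (8.72 cm)² = 59.72 cm^2
Rod-side annular area A_ann = π/4 × (8.72² − 3.18²) = 51.78 cm^2
Net thrust = P_cap·A_cap − P_rod·A_ann = 1.559e5 N − 14910 N

F ≈ 1.41e5 N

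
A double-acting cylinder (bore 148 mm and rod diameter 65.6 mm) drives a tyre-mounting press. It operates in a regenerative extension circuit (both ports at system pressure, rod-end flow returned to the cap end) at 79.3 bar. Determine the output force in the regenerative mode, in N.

With equal pressure on both faces, forces on the annular region cancel; the net push is pressure × rod cross-section.
Rod cross-section A_rod = π/4 × (65.6 mm)² = 3380 mm^2
F = P × A_rod

F ≈ 26800 N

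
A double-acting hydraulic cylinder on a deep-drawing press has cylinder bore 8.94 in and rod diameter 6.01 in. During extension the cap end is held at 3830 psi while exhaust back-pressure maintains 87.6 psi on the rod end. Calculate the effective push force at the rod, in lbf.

Cap-side area A_cap = π/4 × (8.94 in)² = 62.77 in^2
Rod-side annular area A_ann = π/4 × (8.94² − 6.01²) = 34.40 in^2
Net thrust = P_cap·A_cap − P_rod·A_ann = 2.404e5 lbf − 3014 lbf

F ≈ 2.37e5 lbf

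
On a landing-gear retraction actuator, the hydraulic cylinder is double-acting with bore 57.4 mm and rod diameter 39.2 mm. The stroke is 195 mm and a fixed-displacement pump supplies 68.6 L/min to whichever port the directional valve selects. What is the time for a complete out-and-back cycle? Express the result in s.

Cap-side area A_cap = π/4 × (57.4 mm)² = 2588 mm^2
Rod-side annular area A_ann = π/4 × (57.4² − 39.2²) = 1381 mm^2
t_ext = A_cap·L/Q = 0.4413 s
t_ret = A_ann·L/Q = 0.2355 s
t_cycle = t_ext + t_ret

t ≈ 0.677 s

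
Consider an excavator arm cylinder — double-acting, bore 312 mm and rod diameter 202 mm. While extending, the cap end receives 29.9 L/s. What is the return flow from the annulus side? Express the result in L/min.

Cap-side area A_cap = π/4 × (312 mm)² = 76450 mm^2
Rod-side annular area A_ann = π/4 × (312² − 202²) = 44410 mm^2
Piston speed v = Q_in/A_cap; rod-end outflow Q_out = v × A_ann = Q_in × A_ann/A_cap.

Q_out ≈ 1040 L/min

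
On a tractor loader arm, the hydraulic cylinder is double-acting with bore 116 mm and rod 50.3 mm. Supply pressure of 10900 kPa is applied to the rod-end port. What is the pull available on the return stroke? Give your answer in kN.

F ≈ 93.5 kN

Rod-side annular area A_ann = π/4 × (116² − 50.3²) = 8581 mm^2
On retraction the pressure acts on the annular area (bore minus rod).
F = P × A_ann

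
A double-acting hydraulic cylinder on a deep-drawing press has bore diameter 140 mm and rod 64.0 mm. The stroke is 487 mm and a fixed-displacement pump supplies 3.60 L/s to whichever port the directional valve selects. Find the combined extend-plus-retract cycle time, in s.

Cap-side area A_cap = π/4 × (140 mm)² = 15390 mm^2
Rod-side annular area A_ann = π/4 × (140² − 64.0²) = 12180 mm^2
t_ext = A_cap·L/Q = 2.082 s
t_ret = A_ann·L/Q = 1.647 s
t_cycle = t_ext + t_ret

t ≈ 3.73 s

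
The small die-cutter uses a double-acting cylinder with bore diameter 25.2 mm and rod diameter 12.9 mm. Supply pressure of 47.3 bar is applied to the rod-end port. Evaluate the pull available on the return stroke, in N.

F ≈ 1740 N

Rod-side annular area A_ann = π/4 × (25.2² − 12.9²) = 368.1 mm^2
On retraction the pressure acts on the annular area (bore minus rod).
F = P × A_ann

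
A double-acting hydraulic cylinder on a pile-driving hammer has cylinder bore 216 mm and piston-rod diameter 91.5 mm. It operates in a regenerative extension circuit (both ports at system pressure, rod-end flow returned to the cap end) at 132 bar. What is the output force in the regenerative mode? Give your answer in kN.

With equal pressure on both faces, forces on the annular region cancel; the net push is pressure × rod cross-section.
Rod cross-section A_rod = π/4 × (91.5 mm)² = 6576 mm^2
F = P × A_rod

F ≈ 86.8 kN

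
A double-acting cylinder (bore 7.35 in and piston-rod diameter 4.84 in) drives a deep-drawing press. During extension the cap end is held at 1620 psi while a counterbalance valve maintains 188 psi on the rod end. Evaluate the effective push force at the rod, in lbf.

Cap-side area A_cap = π/4 × (7.35 in)² = 42.43 in^2
Rod-side annular area A_ann = π/4 × (7.35² − 4.84²) = 24.03 in^2
Net thrust = P_cap·A_cap − P_rod·A_ann = 68740 lbf − 4518 lbf

F ≈ 64200 lbf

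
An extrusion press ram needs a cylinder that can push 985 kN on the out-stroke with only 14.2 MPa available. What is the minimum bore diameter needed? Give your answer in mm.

Extension force acts on the full piston face: F = P × (π/4)D².
D = √(4F / (πP)) = √(4 × 985 kN / (π × 14.2 MPa))

D ≈ 297 mm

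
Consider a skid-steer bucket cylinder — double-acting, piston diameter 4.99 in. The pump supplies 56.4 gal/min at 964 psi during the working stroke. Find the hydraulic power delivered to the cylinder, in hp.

W ≈ 31.7 hp

Hydraulic power = P × Q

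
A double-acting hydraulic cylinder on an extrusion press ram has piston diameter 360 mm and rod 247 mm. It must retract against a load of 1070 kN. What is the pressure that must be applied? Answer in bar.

P ≈ 199 bar

Rod-side annular area A_ann = π/4 × (360² − 247²) = 53870 mm^2
Retraction: pressure acts on the annular area.
P = F / A = 1070 kN / A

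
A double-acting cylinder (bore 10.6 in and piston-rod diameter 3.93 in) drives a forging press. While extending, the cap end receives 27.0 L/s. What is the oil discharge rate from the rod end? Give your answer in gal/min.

Q_out ≈ 369 gal/min

Cap-side area A_cap = π/4 × (10.6 in)² = 88.25 in^2
Rod-side annular area A_ann = π/4 × (10.6² − 3.93²) = 76.12 in^2
Piston speed v = Q_in/A_cap; rod-end outflow Q_out = v × A_ann = Q_in × A_ann/A_cap.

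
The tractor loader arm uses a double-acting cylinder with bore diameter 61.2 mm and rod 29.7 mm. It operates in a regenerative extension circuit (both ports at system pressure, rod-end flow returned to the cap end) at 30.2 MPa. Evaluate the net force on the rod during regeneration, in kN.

With equal pressure on both faces, forces on the annular region cancel; the net push is pressure × rod cross-section.
Rod cross-section A_rod = π/4 × (29.7 mm)² = 692.8 mm^2
F = P × A_rod

F ≈ 20.9 kN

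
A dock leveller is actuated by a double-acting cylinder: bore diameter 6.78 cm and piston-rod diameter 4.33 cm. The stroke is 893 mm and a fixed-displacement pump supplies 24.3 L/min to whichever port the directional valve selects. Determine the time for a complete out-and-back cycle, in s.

Cap-side area A_cap = π/4 × (6.78 cm)² = 36.10 cm^2
Rod-side annular area A_ann = π/4 × (6.78² − 4.33²) = 21.38 cm^2
t_ext = A_cap·L/Q = 7.961 s
t_ret = A_ann·L/Q = 4.714 s
t_cycle = t_ext + t_ret

t ≈ 12.7 s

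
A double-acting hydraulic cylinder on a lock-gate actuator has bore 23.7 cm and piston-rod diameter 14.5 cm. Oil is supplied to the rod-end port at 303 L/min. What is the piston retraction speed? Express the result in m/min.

Rod-side annular area A_ann = π/4 × (23.7² − 14.5²) = 276.0 cm^2
Flow into the rod-end port fills the annular volume.
v = Q / A

v ≈ 11.0 m/min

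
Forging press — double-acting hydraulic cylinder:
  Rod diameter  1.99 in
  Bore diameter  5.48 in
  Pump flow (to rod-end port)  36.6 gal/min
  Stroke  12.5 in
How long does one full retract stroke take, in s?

t ≈ 1.82 s

Rod-side annular area A_ann = π/4 × (5.48² − 1.99²) = 20.48 in^2
Swept volume V = A × L; t = V / Q = A·L / Q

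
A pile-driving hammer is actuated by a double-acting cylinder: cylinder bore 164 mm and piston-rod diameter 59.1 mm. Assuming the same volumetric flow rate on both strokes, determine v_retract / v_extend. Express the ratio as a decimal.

Cap-side area A_cap = π/4 × (164 mm)² = 21120 mm^2
Rod-side annular area A_ann = π/4 × (164² − 59.1²) = 18380 mm^2
For equal Q, v ∝ 1/A, so v_ret/v_ext = A_cap/A_ann.

v_ret/v_ext ≈ 1.15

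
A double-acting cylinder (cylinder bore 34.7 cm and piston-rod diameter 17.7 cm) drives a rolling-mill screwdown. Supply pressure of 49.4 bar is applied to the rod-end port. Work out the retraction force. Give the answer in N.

Rod-side annular area A_ann = π/4 × (34.7² − 17.7²) = 699.6 cm^2
On retraction the pressure acts on the annular area (bore minus rod).
F = P × A_ann

F ≈ 3.46e5 N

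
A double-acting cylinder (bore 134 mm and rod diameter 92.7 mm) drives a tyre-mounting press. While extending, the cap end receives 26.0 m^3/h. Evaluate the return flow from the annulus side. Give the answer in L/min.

Cap-side area A_cap = π/4 × (134 mm)² = 14100 mm^2
Rod-side annular area A_ann = π/4 × (134² − 92.7²) = 7353 mm^2
Piston speed v = Q_in/A_cap; rod-end outflow Q_out = v × A_ann = Q_in × A_ann/A_cap.

Q_out ≈ 226 L/min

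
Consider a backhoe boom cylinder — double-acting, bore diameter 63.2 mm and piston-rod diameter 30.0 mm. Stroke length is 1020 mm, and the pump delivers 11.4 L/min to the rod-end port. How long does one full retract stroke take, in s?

t ≈ 13.0 s

Rod-side annular area A_ann = π/4 × (63.2² − 30.0²) = 2430 mm^2
Swept volume V = A × L; t = V / Q = A·L / Q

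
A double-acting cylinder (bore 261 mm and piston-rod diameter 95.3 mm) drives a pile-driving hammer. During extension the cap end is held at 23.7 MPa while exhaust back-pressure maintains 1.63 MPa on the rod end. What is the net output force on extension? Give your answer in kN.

Cap-side area A_cap = π/4 × (261 mm)² = 53500 mm^2
Rod-side annular area A_ann = π/4 × (261² − 95.3²) = 46370 mm^2
Net thrust = P_cap·A_cap − P_rod·A_ann = 1268 kN − 75.58 kN

F ≈ 1190 kN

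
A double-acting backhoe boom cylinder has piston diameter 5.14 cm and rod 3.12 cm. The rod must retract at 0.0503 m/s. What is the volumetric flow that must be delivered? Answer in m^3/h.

Rod-side annular area A_ann = π/4 × (5.14² − 3.12²) = 13.10 cm^2
Q = A × v

Q ≈ 0.237 m^3/h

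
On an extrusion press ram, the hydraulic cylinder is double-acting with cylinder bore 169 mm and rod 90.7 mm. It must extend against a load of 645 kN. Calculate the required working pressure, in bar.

Cap-side area A_cap = π/4 × (169 mm)² = 22430 mm^2
P = F / A = 645 kN / A

P ≈ 288 bar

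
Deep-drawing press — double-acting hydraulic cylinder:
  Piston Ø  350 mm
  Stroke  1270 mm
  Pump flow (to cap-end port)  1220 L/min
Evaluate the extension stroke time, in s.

t ≈ 6.01 s

Cap-side area A_cap = π/4 × (350 mm)² = 96210 mm^2
Swept volume V = A × L; t = V / Q = A·L / Q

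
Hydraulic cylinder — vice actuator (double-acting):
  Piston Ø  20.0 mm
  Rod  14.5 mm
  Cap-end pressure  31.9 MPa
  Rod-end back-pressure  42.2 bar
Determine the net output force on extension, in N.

Cap-side area A_cap = π/4 × (20.0 mm)² = 314.2 mm^2
Rod-side annular area A_ann = π/4 × (20.0² − 14.5²) = 149.0 mm^2
Net thrust = P_cap·A_cap − P_rod·A_ann = 10020 N − 628.9 N

F ≈ 9390 N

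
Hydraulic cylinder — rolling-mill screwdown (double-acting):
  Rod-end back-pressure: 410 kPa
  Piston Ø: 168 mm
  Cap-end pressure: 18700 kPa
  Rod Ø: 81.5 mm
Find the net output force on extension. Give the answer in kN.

F ≈ 408 kN

Cap-side area A_cap = π/4 × (168 mm)² = 22170 mm^2
Rod-side annular area A_ann = π/4 × (168² − 81.5²) = 16950 mm^2
Net thrust = P_cap·A_cap − P_rod·A_ann = 414.5 kN − 6.950 kN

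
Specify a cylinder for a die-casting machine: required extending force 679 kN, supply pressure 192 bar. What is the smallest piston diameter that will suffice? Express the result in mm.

Extension force acts on the full piston face: F = P × (π/4)D².
D = √(4F / (πP)) = √(4 × 679 kN / (π × 192 bar))

D ≈ 212 mm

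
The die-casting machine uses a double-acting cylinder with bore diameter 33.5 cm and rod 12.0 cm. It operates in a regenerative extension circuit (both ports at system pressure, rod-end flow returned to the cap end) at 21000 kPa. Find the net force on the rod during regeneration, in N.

With equal pressure on both faces, forces on the annular region cancel; the net push is pressure × rod cross-section.
Rod cross-section A_rod = π/4 × (12.0 cm)² = 113.1 cm^2
F = P × A_rod

F ≈ 2.38e5 N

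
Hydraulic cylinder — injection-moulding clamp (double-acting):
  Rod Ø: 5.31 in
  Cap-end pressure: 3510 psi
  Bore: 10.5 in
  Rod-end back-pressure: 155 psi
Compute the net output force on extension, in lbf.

Cap-side area A_cap = π/4 × (10.5 in)² = 86.59 in^2
Rod-side annular area A_ann = π/4 × (10.5² − 5.31²) = 64.44 in^2
Net thrust = P_cap·A_cap − P_rod·A_ann = 3.039e5 lbf − 9989 lbf

F ≈ 2.94e5 lbf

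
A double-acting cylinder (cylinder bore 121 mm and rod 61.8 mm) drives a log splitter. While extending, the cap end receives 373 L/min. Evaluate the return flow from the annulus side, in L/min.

Q_out ≈ 276 L/min

Cap-side area A_cap = π/4 × (121 mm)² = 11500 mm^2
Rod-side annular area A_ann = π/4 × (121² − 61.8²) = 8499 mm^2
Piston speed v = Q_in/A_cap; rod-end outflow Q_out = v × A_ann = Q_in × A_ann/A_cap.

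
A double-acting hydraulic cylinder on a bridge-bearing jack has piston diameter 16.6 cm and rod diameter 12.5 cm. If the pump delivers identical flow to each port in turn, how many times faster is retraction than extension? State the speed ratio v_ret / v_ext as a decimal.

Cap-side area A_cap = π/4 × (16.6 cm)² = 216.4 cm^2
Rod-side annular area A_ann = π/4 × (16.6² − 12.5²) = 93.71 cm^2
For equal Q, v ∝ 1/A, so v_ret/v_ext = A_cap/A_ann.

v_ret/v_ext ≈ 2.31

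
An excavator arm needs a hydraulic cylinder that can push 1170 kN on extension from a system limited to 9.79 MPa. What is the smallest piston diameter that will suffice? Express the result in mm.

D ≈ 390 mm

Extension force acts on the full piston face: F = P × (π/4)D².
D = √(4F / (πP)) = √(4 × 1170 kN / (π × 9.79 MPa))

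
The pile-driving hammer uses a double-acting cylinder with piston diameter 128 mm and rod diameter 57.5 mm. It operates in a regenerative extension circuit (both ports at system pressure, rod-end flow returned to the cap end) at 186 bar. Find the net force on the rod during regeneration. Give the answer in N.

F ≈ 48300 N

With equal pressure on both faces, forces on the annular region cancel; the net push is pressure × rod cross-section.
Rod cross-section A_rod = π/4 × (57.5 mm)² = 2597 mm^2
F = P × A_rod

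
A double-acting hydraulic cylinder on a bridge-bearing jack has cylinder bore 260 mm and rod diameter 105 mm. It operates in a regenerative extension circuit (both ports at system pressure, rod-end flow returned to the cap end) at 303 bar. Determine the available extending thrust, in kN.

F ≈ 262 kN

With equal pressure on both faces, forces on the annular region cancel; the net push is pressure × rod cross-section.
Rod cross-section A_rod = π/4 × (105 mm)² = 8659 mm^2
F = P × A_rod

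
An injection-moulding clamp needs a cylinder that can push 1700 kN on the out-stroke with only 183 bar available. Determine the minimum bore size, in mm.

D ≈ 344 mm

Extension force acts on the full piston face: F = P × (π/4)D².
D = √(4F / (πP)) = √(4 × 1700 kN / (π × 183 bar))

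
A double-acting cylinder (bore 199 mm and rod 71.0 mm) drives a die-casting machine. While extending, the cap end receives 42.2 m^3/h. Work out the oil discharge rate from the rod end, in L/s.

Q_out ≈ 10.2 L/s

Cap-side area A_cap = π/4 × (199 mm)² = 31100 mm^2
Rod-side annular area A_ann = π/4 × (199² − 71.0²) = 27140 mm^2
Piston speed v = Q_in/A_cap; rod-end outflow Q_out = v × A_ann = Q_in × A_ann/A_cap.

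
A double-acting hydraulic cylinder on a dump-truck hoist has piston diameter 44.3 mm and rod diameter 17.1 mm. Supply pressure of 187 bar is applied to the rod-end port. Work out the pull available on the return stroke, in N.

F ≈ 24500 N

Rod-side annular area A_ann = π/4 × (44.3² − 17.1²) = 1312 mm^2
On retraction the pressure acts on the annular area (bore minus rod).
F = P × A_ann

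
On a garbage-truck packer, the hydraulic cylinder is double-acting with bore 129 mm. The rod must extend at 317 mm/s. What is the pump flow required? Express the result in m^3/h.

Q ≈ 14.9 m^3/h

Cap-side area A_cap = π/4 × (129 mm)² = 13070 mm^2
Q = A × v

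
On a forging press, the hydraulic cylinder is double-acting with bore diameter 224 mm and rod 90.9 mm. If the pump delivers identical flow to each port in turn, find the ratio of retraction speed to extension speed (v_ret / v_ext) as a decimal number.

v_ret/v_ext ≈ 1.20

Cap-side area A_cap = π/4 × (224 mm)² = 39410 mm^2
Rod-side annular area A_ann = π/4 × (224² − 90.9²) = 32920 mm^2
For equal Q, v ∝ 1/A, so v_ret/v_ext = A_cap/A_ann.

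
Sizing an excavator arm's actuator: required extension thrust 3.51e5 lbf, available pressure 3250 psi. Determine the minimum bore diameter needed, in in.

D ≈ 11.7 in

Extension force acts on the full piston face: F = P × (π/4)D².
D = √(4F / (πP)) = √(4 × 3.51e5 lbf / (π × 3250 psi))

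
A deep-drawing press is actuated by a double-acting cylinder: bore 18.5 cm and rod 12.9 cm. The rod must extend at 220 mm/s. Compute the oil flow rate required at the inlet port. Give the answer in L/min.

Q ≈ 355 L/min

Cap-side area A_cap = π/4 × (18.5 cm)² = 268.8 cm^2
Q = A × v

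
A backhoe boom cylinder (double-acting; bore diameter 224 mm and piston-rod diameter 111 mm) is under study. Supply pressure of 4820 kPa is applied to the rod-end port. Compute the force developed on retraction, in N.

F ≈ 1.43e5 N

Rod-side annular area A_ann = π/4 × (224² − 111²) = 29730 mm^2
On retraction the pressure acts on the annular area (bore minus rod).
F = P × A_ann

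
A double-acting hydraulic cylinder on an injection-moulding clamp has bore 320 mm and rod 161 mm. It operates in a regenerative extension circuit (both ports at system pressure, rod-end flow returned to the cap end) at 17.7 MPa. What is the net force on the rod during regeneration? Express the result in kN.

F ≈ 360 kN

With equal pressure on both faces, forces on the annular region cancel; the net push is pressure × rod cross-section.
Rod cross-section A_rod = π/4 × (161 mm)² = 20360 mm^2
F = P × A_rod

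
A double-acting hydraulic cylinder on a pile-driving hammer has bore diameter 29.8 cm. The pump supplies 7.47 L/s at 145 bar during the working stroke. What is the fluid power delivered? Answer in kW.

Hydraulic power = P × Q

W ≈ 108 kW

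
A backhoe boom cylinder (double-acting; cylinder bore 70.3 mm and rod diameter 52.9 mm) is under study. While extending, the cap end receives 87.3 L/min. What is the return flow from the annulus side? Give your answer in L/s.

Cap-side area A_cap = π/4 × (70.3 mm)² = 3882 mm^2
Rod-side annular area A_ann = π/4 × (70.3² − 52.9²) = 1684 mm^2
Piston speed v = Q_in/A_cap; rod-end outflow Q_out = v × A_ann = Q_in × A_ann/A_cap.

Q_out ≈ 0.631 L/s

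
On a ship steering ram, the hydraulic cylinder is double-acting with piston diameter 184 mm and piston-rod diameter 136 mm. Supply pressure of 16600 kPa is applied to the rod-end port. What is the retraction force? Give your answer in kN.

F ≈ 200 kN

Rod-side annular area A_ann = π/4 × (184² − 136²) = 12060 mm^2
On retraction the pressure acts on the annular area (bore minus rod).
F = P × A_ann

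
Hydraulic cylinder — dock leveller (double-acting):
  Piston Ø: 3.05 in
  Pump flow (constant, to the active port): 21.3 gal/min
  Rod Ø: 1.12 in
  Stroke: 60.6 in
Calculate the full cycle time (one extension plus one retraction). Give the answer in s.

Cap-side area A_cap = π/4 × (3.05 in)² = 7.306 in^2
Rod-side annular area A_ann = π/4 × (3.05² − 1.12²) = 6.321 in^2
t_ext = A_cap·L/Q = 5.399 s
t_ret = A_ann·L/Q = 4.671 s
t_cycle = t_ext + t_ret

t ≈ 10.1 s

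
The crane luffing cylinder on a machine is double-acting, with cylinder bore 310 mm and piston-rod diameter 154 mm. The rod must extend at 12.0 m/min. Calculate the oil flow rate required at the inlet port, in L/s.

Cap-side area A_cap = π/4 × (310 mm)² = 75480 mm^2
Q = A × v

Q ≈ 15.1 L/s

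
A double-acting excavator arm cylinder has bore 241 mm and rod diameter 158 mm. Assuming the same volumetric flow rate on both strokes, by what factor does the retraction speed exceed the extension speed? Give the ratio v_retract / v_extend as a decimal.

v_ret/v_ext ≈ 1.75

Cap-side area A_cap = π/4 × (241 mm)² = 45620 mm^2
Rod-side annular area A_ann = π/4 × (241² − 158²) = 26010 mm^2
For equal Q, v ∝ 1/A, so v_ret/v_ext = A_cap/A_ann.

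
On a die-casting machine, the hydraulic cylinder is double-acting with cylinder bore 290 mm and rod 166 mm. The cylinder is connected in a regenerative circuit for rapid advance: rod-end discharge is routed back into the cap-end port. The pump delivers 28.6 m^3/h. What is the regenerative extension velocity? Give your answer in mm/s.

v ≈ 367 mm/s

In regeneration the rod-end outflow joins the pump flow into the cap end, so the net volume the pump must supply per unit advance equals the rod cross-section area.
Rod cross-section A_rod = π/4 × (166 mm)² = 21640 mm^2
v = Q_pump / A_rod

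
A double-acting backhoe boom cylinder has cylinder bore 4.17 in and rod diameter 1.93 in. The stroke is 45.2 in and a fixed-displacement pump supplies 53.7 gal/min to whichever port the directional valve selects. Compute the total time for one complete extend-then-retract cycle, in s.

t ≈ 5.33 s

Cap-side area A_cap = π/4 × (4.17 in)² = 13.66 in^2
Rod-side annular area A_ann = π/4 × (4.17² − 1.93²) = 10.73 in^2
t_ext = A_cap·L/Q = 2.986 s
t_ret = A_ann·L/Q = 2.346 s
t_cycle = t_ext + t_ret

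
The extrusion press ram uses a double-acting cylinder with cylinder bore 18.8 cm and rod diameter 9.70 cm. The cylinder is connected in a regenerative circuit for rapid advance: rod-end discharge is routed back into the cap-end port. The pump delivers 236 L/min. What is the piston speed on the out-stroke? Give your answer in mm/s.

v ≈ 532 mm/s

In regeneration the rod-end outflow joins the pump flow into the cap end, so the net volume the pump must supply per unit advance equals the rod cross-section area.
Rod cross-section A_rod = π/4 × (9.70 cm)² = 73.90 cm^2
v = Q_pump / A_rod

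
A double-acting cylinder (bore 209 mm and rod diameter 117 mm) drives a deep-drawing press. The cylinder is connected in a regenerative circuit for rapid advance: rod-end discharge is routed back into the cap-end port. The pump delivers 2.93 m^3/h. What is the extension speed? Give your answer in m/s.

v ≈ 0.0757 m/s

In regeneration the rod-end outflow joins the pump flow into the cap end, so the net volume the pump must supply per unit advance equals the rod cross-section area.
Rod cross-section A_rod = π/4 × (117 mm)² = 10750 mm^2
v = Q_pump / A_rod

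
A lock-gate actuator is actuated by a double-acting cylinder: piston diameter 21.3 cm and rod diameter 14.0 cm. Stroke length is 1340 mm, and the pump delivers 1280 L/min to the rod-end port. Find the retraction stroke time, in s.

Rod-side annular area A_ann = π/4 × (21.3² − 14.0²) = 202.4 cm^2
Swept volume V = A × L; t = V / Q = A·L / Q

t ≈ 1.27 s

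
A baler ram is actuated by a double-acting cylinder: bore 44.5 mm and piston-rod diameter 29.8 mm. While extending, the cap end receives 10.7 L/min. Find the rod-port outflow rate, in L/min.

Cap-side area A_cap = π/4 × (44.5 mm)² = 1555 mm^2
Rod-side annular area A_ann = π/4 × (44.5² − 29.8²) = 857.8 mm^2
Piston speed v = Q_in/A_cap; rod-end outflow Q_out = v × A_ann = Q_in × A_ann/A_cap.

Q_out ≈ 5.90 L/min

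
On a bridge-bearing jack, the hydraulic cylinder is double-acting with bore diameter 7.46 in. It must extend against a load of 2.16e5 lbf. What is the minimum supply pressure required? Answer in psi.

P ≈ 4940 psi

Cap-side area A_cap = π/4 × (7.46 in)² = 43.71 in^2
P = F / A = 2.16e5 lbf / A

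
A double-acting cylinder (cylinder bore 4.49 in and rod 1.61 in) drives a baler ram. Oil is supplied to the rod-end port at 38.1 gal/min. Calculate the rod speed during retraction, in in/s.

Rod-side annular area A_ann = π/4 × (4.49² − 1.61²) = 13.80 in^2
Flow into the rod-end port fills the annular volume.
v = Q / A

v ≈ 10.6 in/s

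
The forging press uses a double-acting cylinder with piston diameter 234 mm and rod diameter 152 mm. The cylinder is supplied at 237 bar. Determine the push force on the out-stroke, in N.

F ≈ 1.02e6 N

Cap-side area A_cap = π/4 × (234 mm)² = 43010 mm^2
F = P × A_cap = 237 bar × A_cap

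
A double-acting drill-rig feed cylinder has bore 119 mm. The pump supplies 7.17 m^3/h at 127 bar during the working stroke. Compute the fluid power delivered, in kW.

Hydraulic power = P × Q

W ≈ 25.3 kW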